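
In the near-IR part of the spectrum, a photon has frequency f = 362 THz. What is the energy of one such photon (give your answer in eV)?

1.50 eV

First convert: f = 362 THz = 3.62e14 Hz.
For a photon E = hf, so E = 2.399e-19 J.
Converting to eV: E = 1.497 eV ≈ 1.50 eV.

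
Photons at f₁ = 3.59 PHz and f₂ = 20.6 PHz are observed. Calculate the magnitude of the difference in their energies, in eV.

70.3 eV

Using E = hf: E₁ = 2.379e-18 J, E₂ = 1.365e-17 J.
|ΔE| = |2.379e-18 − 1.365e-17| = 1.13e-17 J = 70.3 eV.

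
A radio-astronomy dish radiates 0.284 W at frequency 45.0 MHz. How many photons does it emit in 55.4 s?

Total energy: E_total = P·t = 0.284 × 55.4 = 15.73 J.
Per-photon energy: E = 2.982 × 10^-26 J.
N = E_total / E_photon = 5.28 × 10^26.

5.28 × 10^26 photons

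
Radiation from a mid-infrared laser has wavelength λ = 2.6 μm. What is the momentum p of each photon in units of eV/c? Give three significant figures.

In SI units: λ = 2.6 μm = 2.6 × 10^-6 m.
For a photon p = h/λ, so p = 2.548 × 10^-28 kg·m/s.
Converting to eV/c: p = 0.4769 eV/c ≈ 0.477 eV/c.

0.477 eV/c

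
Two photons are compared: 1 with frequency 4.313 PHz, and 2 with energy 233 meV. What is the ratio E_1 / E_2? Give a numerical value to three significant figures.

E_1 = 2.858·10^-18 J (from frequency = 4.313 PHz, via E = hf).
E_2 = 3.733·10^-20 J (from energy = 233 meV, via E given directly).
Ratio = 2.858·10^-18 / 3.733·10^-20 = 76.6.

76.6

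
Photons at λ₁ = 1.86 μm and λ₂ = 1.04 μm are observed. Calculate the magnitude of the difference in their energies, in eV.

0.526 eV

Using E = hc/λ: E₁ = 1.068 × 10^-19 J, E₂ = 1.910 × 10^-19 J.
|ΔE| = |1.068 × 10^-19 − 1.910 × 10^-19| = 8.42 × 10^-20 J = 0.526 eV.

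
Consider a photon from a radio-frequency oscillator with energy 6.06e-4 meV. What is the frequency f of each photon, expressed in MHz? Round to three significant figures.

147 MHz

Use h = 6.62607015e-34 J·s, 1 eV = 1.602176634e-19 J.
Convert to SI: E = 6.06e-4 meV = 9.7092e-26 J.
The photon relation is f = E/h, giving f = 1.465e8 Hz.
Converting to MHz: f = 146.5 MHz ≈ 147 MHz.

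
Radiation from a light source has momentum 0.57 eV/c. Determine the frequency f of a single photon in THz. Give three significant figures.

138 THz

(h = 6.62607015e-34 J·s, c = 2.99792458e8 m/s, 1 eV = 1.602176634e-19 J.)
Convert to SI: p = 0.57 eV/c = 3.0462e-28 kg·m/s.
For a photon f = pc/h, so f = 1.378e14 Hz.
Converting to THz: f = 137.8 THz ≈ 138 THz.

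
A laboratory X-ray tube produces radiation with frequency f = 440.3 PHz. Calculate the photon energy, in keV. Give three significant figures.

1.82 keV

Convert to SI: f = 440.3 PHz = 4.403e17 Hz.
Apply E = hf: E = 2.917e-16 J.
Converting to keV: E = 1.821 keV ≈ 1.82 keV.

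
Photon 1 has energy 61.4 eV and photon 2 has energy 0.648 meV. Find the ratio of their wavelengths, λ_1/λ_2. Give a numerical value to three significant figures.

λ_1 = 2.019 × 10^-8 m (from energy = 61.4 eV, via λ = hc/E).
λ_2 = 0.001913 m (from energy = 0.648 meV, via λ = hc/E).
Ratio = 2.019 × 10^-8 / 0.001913 = 1.06 × 10^-5.

1.06 × 10^-5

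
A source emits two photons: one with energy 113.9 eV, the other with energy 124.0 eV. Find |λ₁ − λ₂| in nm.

Using λ = hc/E: λ₁ = 1.0885·10^-8 m, λ₂ = 9.9987·10^-9 m.
|Δλ| = |1.0885·10^-8 − 9.9987·10^-9| = 8.87·10^-10 m = 0.887 nm.

0.887 nm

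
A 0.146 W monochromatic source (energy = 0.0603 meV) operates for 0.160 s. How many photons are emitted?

2.42 × 10^21 photons

Total energy: E_total = P·t = 0.146 × 0.160 = 0.02336 J.
Per-photon energy: E = 9.661 × 10^-24 J.
N = E_total / E_photon = 2.42 × 10^21.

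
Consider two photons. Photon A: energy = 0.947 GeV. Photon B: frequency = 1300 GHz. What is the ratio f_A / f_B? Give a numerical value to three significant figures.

f_A = 2.290e23 Hz (from energy = 0.947 GeV, via f = E/h).
f_B = 1.300e12 Hz (from frequency = 1300 GHz, via f given directly).
Ratio = 2.290e23 / 1.300e12 = 1.76e11.

1.76e11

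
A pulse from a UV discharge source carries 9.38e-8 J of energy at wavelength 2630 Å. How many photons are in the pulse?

Per-photon energy: E = 7.553e-19 J (from wavelength = 2630 Å).
N = E_total / E_photon = 9.38e-8 J / 7.553e-19 J = 1.24e11.

1.24e11 photons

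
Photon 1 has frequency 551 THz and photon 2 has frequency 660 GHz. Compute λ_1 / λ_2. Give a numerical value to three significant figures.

λ_1 = 5.441·10^-7 m (from frequency = 551 THz, via λ = c/f).
λ_2 = 4.542·10^-4 m (from frequency = 660 GHz, via λ = c/f).
Ratio = 5.441·10^-7 / 4.542·10^-4 = 1.20·10^-3.

1.20·10^-3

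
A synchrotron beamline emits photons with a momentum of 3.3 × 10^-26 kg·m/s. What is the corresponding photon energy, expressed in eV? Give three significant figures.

Take c = 2.99792458 × 10^8 m/s, 1 eV = 1.602176634 × 10^-19 J.
For a photon E = pc, so E = 9.893 × 10^-18 J.
Converting to eV: E = 61.75 eV ≈ 61.7 eV.

61.7 eV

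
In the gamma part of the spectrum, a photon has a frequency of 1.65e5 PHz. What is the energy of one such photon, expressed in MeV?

Take h = 6.62607015e-34 J·s, 1 eV = 1.602176634e-19 J.
Convert to SI: f = 1.65e5 PHz = 1.65e20 Hz.
For a photon E = hf, so E = 1.093e-13 J.
Converting to MeV: E = 0.6824 MeV ≈ 0.682 MeV.

0.682 MeV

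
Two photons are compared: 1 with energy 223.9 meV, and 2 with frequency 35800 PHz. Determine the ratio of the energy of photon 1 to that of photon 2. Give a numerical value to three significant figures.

E_1 = 3.587·10^-20 J (from energy = 223.9 meV, via E given directly).
E_2 = 2.372·10^-14 J (from frequency = 35800 PHz, via E = hf).
Ratio = 3.587·10^-20 / 2.372·10^-14 = 1.51·10^-6.

1.51·10^-6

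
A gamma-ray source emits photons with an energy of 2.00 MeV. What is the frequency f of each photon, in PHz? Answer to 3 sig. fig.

4.84 × 10^5 PHz

Convert to SI: E = 2.00 MeV = 3.2044 × 10^-13 J.
For a photon f = E/h, so f = 4.836 × 10^20 Hz.
Converting to PHz: f = 483600 PHz ≈ 4.84 × 10^5 PHz.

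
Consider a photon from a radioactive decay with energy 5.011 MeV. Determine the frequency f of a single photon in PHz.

1.21 × 10^6 PHz

Use h = 6.62607015 × 10^-34 J·s, 1 eV = 1.602176634 × 10^-19 J.
In SI units: E = 5.011 MeV = 8.0285 × 10^-13 J.
Since f = E/h for a photon, f = 1.212 × 10^21 Hz.
Converting to PHz: f = 1.212 × 10^6 PHz ≈ 1.21 × 10^6 PHz.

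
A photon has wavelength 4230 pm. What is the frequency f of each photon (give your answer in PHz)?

Convert to SI: λ = 4230 pm = 4.23 × 10^-9 m.
The photon relation is f = c/λ, giving f = 7.087 × 10^16 Hz.
Converting to PHz: f = 70.87 PHz ≈ 70.9 PHz.

70.9 PHz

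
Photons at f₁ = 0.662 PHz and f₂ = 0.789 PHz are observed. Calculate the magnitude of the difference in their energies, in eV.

0.525 eV

Using E = hf: E₁ = 4.386e-19 J, E₂ = 5.228e-19 J.
|ΔE| = |4.386e-19 − 5.228e-19| = 8.42e-20 J = 0.525 eV.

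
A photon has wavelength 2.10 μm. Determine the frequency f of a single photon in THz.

Use c = 2.99792458e8 m/s.
First convert: λ = 2.10 μm = 2.10e-6 m.
The photon relation is f = c/λ, giving f = 1.428e14 Hz.
Converting to THz: f = 142.8 THz ≈ 143 THz.

143 THz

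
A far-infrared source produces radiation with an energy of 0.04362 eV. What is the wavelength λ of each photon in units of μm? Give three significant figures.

Use h = 6.62607015 × 10^-34 J·s, c = 2.99792458 × 10^8 m/s, 1 eV = 1.602176634 × 10^-19 J.
Convert to SI: E = 0.04362 eV = 6.9887 × 10^-21 J.
Since λ = hc/E for a photon, λ = 2.842 × 10^-5 m.
Converting to μm: λ = 28.42 μm ≈ 28.4 μm.

28.4 μm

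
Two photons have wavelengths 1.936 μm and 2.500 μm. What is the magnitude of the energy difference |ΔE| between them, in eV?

Using E = hc/λ: E₁ = 1.0261 × 10^-19 J, E₂ = 7.9458 × 10^-20 J.
|ΔE| = |1.0261 × 10^-19 − 7.9458 × 10^-20| = 2.31 × 10^-20 J = 0.144 eV.

0.144 eV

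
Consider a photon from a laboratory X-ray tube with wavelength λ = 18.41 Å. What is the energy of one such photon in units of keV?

Convert to SI: λ = 18.41 Å = 1.841e-9 m.
Since E = hc/λ for a photon, E = 1.079e-16 J.
Converting to keV: E = 0.6735 keV ≈ 0.673 keV.

0.673 keV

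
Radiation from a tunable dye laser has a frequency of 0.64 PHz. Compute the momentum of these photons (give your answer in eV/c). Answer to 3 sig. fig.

2.65 eV/c

Use h = 6.62607015e-34 J·s, c = 2.99792458e8 m/s, 1 eV = 1.602176634e-19 J.
Convert to SI: f = 0.64 PHz = 6.4e14 Hz.
Apply p = hf/c: p = 1.415e-27 kg·m/s.
Converting to eV/c: p = 2.647 eV/c ≈ 2.65 eV/c.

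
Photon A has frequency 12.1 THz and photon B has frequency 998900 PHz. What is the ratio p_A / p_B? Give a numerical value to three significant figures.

p_A = 2.674 × 10^-29 kg·m/s (from frequency = 12.1 THz, via p = hf/c).
p_B = 2.208 × 10^-21 kg·m/s (from frequency = 998900 PHz, via p = hf/c).
Ratio = 2.674 × 10^-29 / 2.208 × 10^-21 = 1.21 × 10^-8.

1.21 × 10^-8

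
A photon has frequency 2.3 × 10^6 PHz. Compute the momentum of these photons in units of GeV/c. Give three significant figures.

9.51 × 10^-3 GeV/c

(h = 6.62607015 × 10^-34 J·s, c = 2.99792458 × 10^8 m/s, 1 eV = 1.602176634 × 10^-19 J.)
In SI units: f = 2.3 × 10^6 PHz = 2.3 × 10^21 Hz.
Apply p = hf/c: p = 5.084 × 10^-21 kg·m/s.
Converting to GeV/c: p = 0.009512 GeV/c ≈ 9.51 × 10^-3 GeV/c.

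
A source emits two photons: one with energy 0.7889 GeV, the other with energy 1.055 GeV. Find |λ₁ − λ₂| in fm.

0.396 fm

Using λ = hc/E: λ₁ = 1.5716e-15 m, λ₂ = 1.1752e-15 m.
|Δλ| = |1.5716e-15 − 1.1752e-15| = 3.96e-16 m = 0.396 fm.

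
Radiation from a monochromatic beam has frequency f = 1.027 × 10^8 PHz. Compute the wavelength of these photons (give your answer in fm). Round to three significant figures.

Use c = 2.99792458 × 10^8 m/s.
First convert: f = 1.027 × 10^8 PHz = 1.027 × 10^23 Hz.
Since λ = c/f for a photon, λ = 2.919 × 10^-15 m.
Converting to fm: λ = 2.919 fm ≈ 2.92 fm.

2.92 fm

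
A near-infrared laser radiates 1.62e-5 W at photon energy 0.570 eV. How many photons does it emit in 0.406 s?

Total energy: E_total = P·t = 1.62e-5 × 0.406 = 6.577e-6 J.
Per-photon energy: E = 9.132e-20 J.
N = E_total / E_photon = 7.20e13.

7.20e13 photons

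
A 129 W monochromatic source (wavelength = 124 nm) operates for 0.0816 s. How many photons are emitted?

Total energy: E_total = P·t = 129 × 0.0816 = 10.53 J.
Per-photon energy: E = 1.602e-18 J.
N = E_total / E_photon = 6.57e18.

6.57e18 photons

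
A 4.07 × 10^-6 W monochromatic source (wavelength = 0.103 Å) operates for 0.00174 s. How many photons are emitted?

3.67 × 10^5 photons

Total energy: E_total = P·t = 4.07 × 10^-6 × 0.00174 = 7.082 × 10^-9 J.
Per-photon energy: E = 1.929 × 10^-14 J.
N = E_total / E_photon = 3.67 × 10^5.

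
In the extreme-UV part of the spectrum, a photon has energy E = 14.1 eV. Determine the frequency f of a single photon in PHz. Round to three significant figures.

Use h = 6.62607015·10^-34 J·s, 1 eV = 1.602176634·10^-19 J.
First convert: E = 14.1 eV = 2.2591·10^-18 J.
Apply f = E/h: f = 3.409·10^15 Hz.
Converting to PHz: f = 3.409 PHz ≈ 3.41 PHz.

3.41 PHz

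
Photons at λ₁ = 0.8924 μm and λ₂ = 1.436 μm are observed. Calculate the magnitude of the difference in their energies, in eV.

0.526 eV

Using E = hc/λ: E₁ = 2.2260 × 10^-19 J, E₂ = 1.3833 × 10^-19 J.
|ΔE| = |2.2260 × 10^-19 − 1.3833 × 10^-19| = 8.43 × 10^-20 J = 0.526 eV.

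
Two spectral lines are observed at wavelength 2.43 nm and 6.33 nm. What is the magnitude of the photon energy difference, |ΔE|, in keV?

0.314 keV

Using E = hc/λ: E₁ = 8.175e-17 J, E₂ = 3.138e-17 J.
|ΔE| = |8.175e-17 − 3.138e-17| = 5.04e-17 J = 0.314 keV.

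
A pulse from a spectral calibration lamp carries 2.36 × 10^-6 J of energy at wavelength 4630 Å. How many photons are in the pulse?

Per-photon energy: E = 4.290 × 10^-19 J (from wavelength = 4630 Å).
N = E_total / E_photon = 2.36 × 10^-6 J / 4.290 × 10^-19 J = 5.50 × 10^12.

5.50 × 10^12 photons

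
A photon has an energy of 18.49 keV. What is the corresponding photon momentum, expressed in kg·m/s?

9.88·10^-24 kg·m/s

First convert: E = 18.49 keV = 2.9624·10^-15 J.
For a photon p = E/c, so p = 9.882·10^-24 kg·m/s.
So p ≈ 9.88·10^-24 kg·m/s.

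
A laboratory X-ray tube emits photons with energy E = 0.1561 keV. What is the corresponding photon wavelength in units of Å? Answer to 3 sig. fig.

Convert to SI: E = 0.1561 keV = 2.5010e-17 J.
For a photon λ = hc/E, so λ = 7.943e-9 m.
Converting to Å: λ = 79.43 Å ≈ 79.4 Å.

79.4 Å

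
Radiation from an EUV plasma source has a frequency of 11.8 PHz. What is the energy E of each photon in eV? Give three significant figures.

Take h = 6.62607015e-34 J·s, 1 eV = 1.602176634e-19 J.
In SI units: f = 11.8 PHz = 1.18e16 Hz.
The photon relation is E = hf, giving E = 7.819e-18 J.
Converting to eV: E = 48.80 eV ≈ 48.8 eV.

48.8 eV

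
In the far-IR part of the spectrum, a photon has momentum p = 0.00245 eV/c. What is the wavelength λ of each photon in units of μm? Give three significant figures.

506 μm

In SI units: p = 0.00245 eV/c = 1.3094e-30 kg·m/s.
Apply λ = h/p: λ = 5.061e-4 m.
Converting to μm: λ = 506.1 μm ≈ 506 μm.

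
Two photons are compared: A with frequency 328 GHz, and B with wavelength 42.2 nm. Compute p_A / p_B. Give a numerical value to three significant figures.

p_A = 7.250e-31 kg·m/s (from frequency = 328 GHz, via p = hf/c).
p_B = 1.570e-26 kg·m/s (from wavelength = 42.2 nm, via p = h/λ).
Ratio = 7.250e-31 / 1.570e-26 = 4.62e-5.

4.62e-5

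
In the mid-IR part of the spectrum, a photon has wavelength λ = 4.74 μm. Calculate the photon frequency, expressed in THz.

63.2 THz

Take c = 2.99792458 × 10^8 m/s.
First convert: λ = 4.74 μm = 4.74 × 10^-6 m.
Since f = c/λ for a photon, f = 6.325 × 10^13 Hz.
Converting to THz: f = 63.25 THz ≈ 63.2 THz.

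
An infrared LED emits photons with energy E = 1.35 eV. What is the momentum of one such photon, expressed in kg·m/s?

7.21 × 10^-28 kg·m/s

Take c = 2.99792458 × 10^8 m/s, 1 eV = 1.602176634 × 10^-19 J.
In SI units: E = 1.35 eV = 2.1629 × 10^-19 J.
Since p = E/c for a photon, p = 7.215 × 10^-28 kg·m/s.
So p ≈ 7.21 × 10^-28 kg·m/s.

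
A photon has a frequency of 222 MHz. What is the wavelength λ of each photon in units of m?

1.35 m

Convert to SI: f = 222 MHz = 2.22 × 10^8 Hz.
Apply λ = c/f: λ = 1.350 m.
So λ ≈ 1.35 m.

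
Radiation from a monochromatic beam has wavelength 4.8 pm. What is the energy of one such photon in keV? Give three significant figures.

(h = 6.62607015e-34 J·s, c = 2.99792458e8 m/s, 1 eV = 1.602176634e-19 J.)
In SI units: λ = 4.8 pm = 4.8e-12 m.
For a photon E = hc/λ, so E = 4.138e-14 J.
Converting to keV: E = 258.3 keV ≈ 258 keV.

258 keV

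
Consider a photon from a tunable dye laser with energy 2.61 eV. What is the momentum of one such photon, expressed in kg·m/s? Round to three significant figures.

1.39·10^-27 kg·m/s

(c = 2.99792458·10^8 m/s, 1 eV = 1.602176634·10^-19 J.)
In SI units: E = 2.61 eV = 4.1817·10^-19 J.
The photon relation is p = E/c, giving p = 1.395·10^-27 kg·m/s.
So p ≈ 1.39·10^-27 kg·m/s.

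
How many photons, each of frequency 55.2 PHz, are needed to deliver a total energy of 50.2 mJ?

1.37 × 10^15 photons

Per-photon energy: E = 3.658 × 10^-17 J (from frequency = 55.2 PHz).
N = E_total / E_photon = 0.0502 J / 3.658 × 10^-17 J = 1.37 × 10^15.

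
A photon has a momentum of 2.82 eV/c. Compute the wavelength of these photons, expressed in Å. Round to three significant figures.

4400 Å

In SI units: p = 2.82 eV/c = 1.5071 × 10^-27 kg·m/s.
For a photon λ = h/p, so λ = 4.397 × 10^-7 m.
Converting to Å: λ = 4397 Å ≈ 4400 Å.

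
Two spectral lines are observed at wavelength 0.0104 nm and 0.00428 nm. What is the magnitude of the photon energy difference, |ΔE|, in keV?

Using E = hc/λ: E₁ = 1.910·10^-14 J, E₂ = 4.641·10^-14 J.
|ΔE| = |1.910·10^-14 − 4.641·10^-14| = 2.73·10^-14 J = 170 keV.

170 keV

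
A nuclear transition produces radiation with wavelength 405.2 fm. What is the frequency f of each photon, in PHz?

In SI units: λ = 405.2 fm = 4.052e-13 m.
Since f = c/λ for a photon, f = 7.399e20 Hz.
Converting to PHz: f = 739900 PHz ≈ 7.40e5 PHz.

7.40e5 PHz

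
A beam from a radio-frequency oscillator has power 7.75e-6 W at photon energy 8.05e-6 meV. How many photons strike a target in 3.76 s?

Total energy: E_total = P·t = 7.75e-6 × 3.76 = 2.914e-5 J.
Per-photon energy: E = 1.290e-27 J.
N = E_total / E_photon = 2.26e22.

2.26e22 photons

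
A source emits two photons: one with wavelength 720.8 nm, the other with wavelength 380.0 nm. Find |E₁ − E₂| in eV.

Using E = hc/λ: E₁ = 2.7559e-19 J, E₂ = 5.2275e-19 J.
|ΔE| = |2.7559e-19 − 5.2275e-19| = 2.47e-19 J = 1.54 eV.

1.54 eV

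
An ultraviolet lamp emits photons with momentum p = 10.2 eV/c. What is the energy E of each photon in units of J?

(c = 2.99792458·10^8 m/s, 1 eV = 1.602176634·10^-19 J.)
Convert to SI: p = 10.2 eV/c = 5.4512·10^-27 kg·m/s.
For a photon E = pc, so E = 1.634·10^-18 J.
So E ≈ 1.63·10^-18 J.

1.63·10^-18 J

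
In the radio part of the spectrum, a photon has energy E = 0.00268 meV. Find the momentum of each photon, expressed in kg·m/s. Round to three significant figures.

Convert to SI: E = 0.00268 meV = 4.2938 × 10^-25 J.
Since p = E/c for a photon, p = 1.432 × 10^-33 kg·m/s.
So p ≈ 1.43 × 10^-33 kg·m/s.

1.43 × 10^-33 kg·m/s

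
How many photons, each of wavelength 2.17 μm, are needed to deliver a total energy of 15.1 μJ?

1.65e14 photons

Per-photon energy: E = 9.154e-20 J (from wavelength = 2.17 μm).
N = E_total / E_photon = 1.51e-5 J / 9.154e-20 J = 1.65e14.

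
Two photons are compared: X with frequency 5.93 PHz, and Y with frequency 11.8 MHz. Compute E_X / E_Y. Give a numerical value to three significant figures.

E_X = 3.929e-18 J (from frequency = 5.93 PHz, via E = hf).
E_Y = 7.819e-27 J (from frequency = 11.8 MHz, via E = hf).
Ratio = 3.929e-18 / 7.819e-27 = 5.03e8.

5.03e8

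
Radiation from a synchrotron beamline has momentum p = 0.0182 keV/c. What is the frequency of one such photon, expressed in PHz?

4.40 PHz

(h = 6.62607015e-34 J·s, c = 2.99792458e8 m/s, 1 eV = 1.602176634e-19 J.)
First convert: p = 0.0182 keV/c = 9.7266e-27 kg·m/s.
The photon relation is f = pc/h, giving f = 4.401e15 Hz.
Converting to PHz: f = 4.401 PHz ≈ 4.40 PHz.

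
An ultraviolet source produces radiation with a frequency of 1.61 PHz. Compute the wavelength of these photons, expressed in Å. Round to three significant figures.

1860 Å

(c = 2.99792458 × 10^8 m/s.)
Convert to SI: f = 1.61 PHz = 1.61 × 10^15 Hz.
Apply λ = c/f: λ = 1.862 × 10^-7 m.
Converting to Å: λ = 1862 Å ≈ 1860 Å.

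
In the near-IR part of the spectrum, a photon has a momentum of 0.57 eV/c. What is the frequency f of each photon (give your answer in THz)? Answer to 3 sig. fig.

138 THz

Take h = 6.62607015 × 10^-34 J·s, c = 2.99792458 × 10^8 m/s, 1 eV = 1.602176634 × 10^-19 J.
First convert: p = 0.57 eV/c = 3.0462 × 10^-28 kg·m/s.
For a photon f = pc/h, so f = 1.378 × 10^14 Hz.
Converting to THz: f = 137.8 THz ≈ 138 THz.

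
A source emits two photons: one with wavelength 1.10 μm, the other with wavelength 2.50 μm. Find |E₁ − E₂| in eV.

0.631 eV

Using E = hc/λ: E₁ = 1.806e-19 J, E₂ = 7.946e-20 J.
|ΔE| = |1.806e-19 − 7.946e-20| = 1.01e-19 J = 0.631 eV.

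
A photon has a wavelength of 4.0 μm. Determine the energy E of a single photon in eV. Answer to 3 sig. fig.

Use h = 6.62607015 × 10^-34 J·s, c = 2.99792458 × 10^8 m/s, 1 eV = 1.602176634 × 10^-19 J.
First convert: λ = 4.0 μm = 4.0 × 10^-6 m.
Since E = hc/λ for a photon, E = 4.966 × 10^-20 J.
Converting to eV: E = 0.3100 eV ≈ 0.310 eV.

0.310 eV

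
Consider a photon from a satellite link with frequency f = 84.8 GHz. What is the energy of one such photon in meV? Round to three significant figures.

0.351 meV

In SI units: f = 84.8 GHz = 8.48 × 10^10 Hz.
Apply E = hf: E = 5.619 × 10^-23 J.
Converting to meV: E = 0.3507 meV ≈ 0.351 meV.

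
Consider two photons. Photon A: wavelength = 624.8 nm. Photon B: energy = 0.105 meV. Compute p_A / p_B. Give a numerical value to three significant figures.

p_A = 1.061 × 10^-27 kg·m/s (from wavelength = 624.8 nm, via p = h/λ).
p_B = 5.612 × 10^-32 kg·m/s (from energy = 0.105 meV, via p = E/c).
Ratio = 1.061 × 10^-27 / 5.612 × 10^-32 = 1.89 × 10^4.

1.89 × 10^4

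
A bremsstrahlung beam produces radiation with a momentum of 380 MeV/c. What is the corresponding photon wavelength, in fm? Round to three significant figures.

(h = 6.62607015 × 10^-34 J·s, c = 2.99792458 × 10^8 m/s, 1 eV = 1.602176634 × 10^-19 J.)
Convert to SI: p = 380 MeV/c = 2.0308 × 10^-19 kg·m/s.
Apply λ = h/p: λ = 3.263 × 10^-15 m.
Converting to fm: λ = 3.263 fm ≈ 3.26 fm.

3.26 fm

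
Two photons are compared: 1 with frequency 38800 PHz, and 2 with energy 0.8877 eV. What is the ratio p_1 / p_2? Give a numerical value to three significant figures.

1.81 × 10^5

p_1 = 8.576 × 10^-23 kg·m/s (from frequency = 38800 PHz, via p = hf/c).
p_2 = 4.744 × 10^-28 kg·m/s (from energy = 0.8877 eV, via p = E/c).
Ratio = 8.576 × 10^-23 / 4.744 × 10^-28 = 1.81 × 10^5.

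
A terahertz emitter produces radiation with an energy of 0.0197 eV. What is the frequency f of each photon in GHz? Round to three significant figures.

4760 GHz

First convert: E = 0.0197 eV = 3.1563 × 10^-21 J.
The photon relation is f = E/h, giving f = 4.763 × 10^12 Hz.
Converting to GHz: f = 4763 GHz ≈ 4760 GHz.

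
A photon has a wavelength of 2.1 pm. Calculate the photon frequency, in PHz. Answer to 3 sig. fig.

1.43 × 10^5 PHz

Use c = 2.99792458 × 10^8 m/s.
Convert to SI: λ = 2.1 pm = 2.1 × 10^-12 m.
For a photon f = c/λ, so f = 1.428 × 10^20 Hz.
Converting to PHz: f = 142800 PHz ≈ 1.43 × 10^5 PHz.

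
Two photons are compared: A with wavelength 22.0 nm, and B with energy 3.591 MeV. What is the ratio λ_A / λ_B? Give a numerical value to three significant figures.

6.37 × 10^4

λ_A = 2.200 × 10^-8 m (from wavelength = 22.0 nm, via λ given directly).
λ_B = 3.453 × 10^-13 m (from energy = 3.591 MeV, via λ = hc/E).
Ratio = 2.200 × 10^-8 / 3.453 × 10^-13 = 6.37 × 10^4.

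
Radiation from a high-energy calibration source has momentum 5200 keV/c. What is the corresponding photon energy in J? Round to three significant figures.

In SI units: p = 5200 keV/c = 2.7790 × 10^-21 kg·m/s.
The photon relation is E = pc, giving E = 8.331 × 10^-13 J.
So E ≈ 8.33 × 10^-13 J.

8.33 × 10^-13 J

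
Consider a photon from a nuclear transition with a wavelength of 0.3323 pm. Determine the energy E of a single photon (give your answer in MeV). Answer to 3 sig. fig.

3.73 MeV

In SI units: λ = 0.3323 pm = 3.323e-13 m.
Since E = hc/λ for a photon, E = 5.978e-13 J.
Converting to MeV: E = 3.731 MeV ≈ 3.73 MeV.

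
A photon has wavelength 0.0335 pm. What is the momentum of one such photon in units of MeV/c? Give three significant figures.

37.0 MeV/c

Convert to SI: λ = 0.0335 pm = 3.35e-14 m.
For a photon p = h/λ, so p = 1.978e-20 kg·m/s.
Converting to MeV/c: p = 37.01 MeV/c ≈ 37.0 MeV/c.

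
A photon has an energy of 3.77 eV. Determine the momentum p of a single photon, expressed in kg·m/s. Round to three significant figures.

2.01e-27 kg·m/s

In SI units: E = 3.77 eV = 6.0402e-19 J.
For a photon p = E/c, so p = 2.015e-27 kg·m/s.
So p ≈ 2.01e-27 kg·m/s.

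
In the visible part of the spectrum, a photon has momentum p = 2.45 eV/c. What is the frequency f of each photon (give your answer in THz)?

592 THz

Use h = 6.62607015e-34 J·s, c = 2.99792458e8 m/s, 1 eV = 1.602176634e-19 J.
Convert to SI: p = 2.45 eV/c = 1.3094e-27 kg·m/s.
Since f = pc/h for a photon, f = 5.924e14 Hz.
Converting to THz: f = 592.4 THz ≈ 592 THz.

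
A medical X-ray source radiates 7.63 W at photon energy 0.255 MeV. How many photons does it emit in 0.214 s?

Total energy: E_total = P·t = 7.63 × 0.214 = 1.633 J.
Per-photon energy: E = 4.086e-14 J.
N = E_total / E_photon = 4.00e13.

4.00e13 photons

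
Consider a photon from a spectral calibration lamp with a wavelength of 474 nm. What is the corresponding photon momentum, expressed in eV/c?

First convert: λ = 474 nm = 4.74e-7 m.
For a photon p = h/λ, so p = 1.398e-27 kg·m/s.
Converting to eV/c: p = 2.616 eV/c ≈ 2.62 eV/c.

2.62 eV/c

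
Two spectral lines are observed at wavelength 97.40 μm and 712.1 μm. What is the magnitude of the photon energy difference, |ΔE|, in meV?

11.0 meV

Using E = hc/λ: E₁ = 2.0395 × 10^-21 J, E₂ = 2.7896 × 10^-22 J.
|ΔE| = |2.0395 × 10^-21 − 2.7896 × 10^-22| = 1.76 × 10^-21 J = 11.0 meV.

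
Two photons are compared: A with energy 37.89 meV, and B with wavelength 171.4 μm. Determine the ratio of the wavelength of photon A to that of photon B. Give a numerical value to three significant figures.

λ_A = 3.272 × 10^-5 m (from energy = 37.89 meV, via λ = hc/E).
λ_B = 1.714 × 10^-4 m (from wavelength = 171.4 μm, via λ given directly).
Ratio = 3.272 × 10^-5 / 1.714 × 10^-4 = 0.191.

0.191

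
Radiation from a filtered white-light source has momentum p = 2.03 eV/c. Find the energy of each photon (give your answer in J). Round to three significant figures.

Convert to SI: p = 2.03 eV/c = 1.0849e-27 kg·m/s.
For a photon E = pc, so E = 3.252e-19 J.
So E ≈ 3.25e-19 J.

3.25e-19 J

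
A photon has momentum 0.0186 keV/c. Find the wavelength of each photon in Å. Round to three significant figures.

First convert: p = 0.0186 keV/c = 9.9404·10^-27 kg·m/s.
The photon relation is λ = h/p, giving λ = 6.666·10^-8 m.
Converting to Å: λ = 666.6 Å ≈ 667 Å.

667 Å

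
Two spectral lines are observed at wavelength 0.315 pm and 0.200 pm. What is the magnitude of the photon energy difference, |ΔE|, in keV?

2260 keV

Using E = hc/λ: E₁ = 6.306e-13 J, E₂ = 9.932e-13 J.
|ΔE| = |6.306e-13 − 9.932e-13| = 3.63e-13 J = 2260 keV.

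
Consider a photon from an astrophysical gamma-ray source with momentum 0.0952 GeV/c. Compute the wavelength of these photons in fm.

13.0 fm

In SI units: p = 0.0952 GeV/c = 5.0878e-20 kg·m/s.
Apply λ = h/p: λ = 1.302e-14 m.
Converting to fm: λ = 13.02 fm ≈ 13.0 fm.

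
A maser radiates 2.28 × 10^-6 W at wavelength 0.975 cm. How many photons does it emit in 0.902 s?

Total energy: E_total = P·t = 2.28 × 10^-6 × 0.902 = 2.057 × 10^-6 J.
Per-photon energy: E = 2.037 × 10^-23 J.
N = E_total / E_photon = 1.01 × 10^17.

1.01 × 10^17 photons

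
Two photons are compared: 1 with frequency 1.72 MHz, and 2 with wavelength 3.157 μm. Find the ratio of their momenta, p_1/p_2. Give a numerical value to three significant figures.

p_1 = 3.802 × 10^-36 kg·m/s (from frequency = 1.72 MHz, via p = hf/c).
p_2 = 2.099 × 10^-28 kg·m/s (from wavelength = 3.157 μm, via p = h/λ).
Ratio = 3.802 × 10^-36 / 2.099 × 10^-28 = 1.81 × 10^-8.

1.81 × 10^-8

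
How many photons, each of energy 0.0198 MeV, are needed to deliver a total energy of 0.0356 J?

1.12 × 10^13 photons

Per-photon energy: E = 3.172 × 10^-15 J (from energy = 0.0198 MeV).
N = E_total / E_photon = 0.0356 J / 3.172 × 10^-15 J = 1.12 × 10^13.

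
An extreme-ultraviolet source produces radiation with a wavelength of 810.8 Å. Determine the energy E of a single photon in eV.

15.3 eV

In SI units: λ = 810.8 Å = 8.108e-8 m.
The photon relation is E = hc/λ, giving E = 2.450e-18 J.
Converting to eV: E = 15.29 eV ≈ 15.3 eV.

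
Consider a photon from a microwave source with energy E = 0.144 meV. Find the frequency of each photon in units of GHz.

34.8 GHz

In SI units: E = 0.144 meV = 2.3071e-23 J.
Apply f = E/h: f = 3.482e10 Hz.
Converting to GHz: f = 34.82 GHz ≈ 34.8 GHz.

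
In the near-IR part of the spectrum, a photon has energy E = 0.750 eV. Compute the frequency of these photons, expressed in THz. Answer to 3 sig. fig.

181 THz

(h = 6.62607015e-34 J·s, 1 eV = 1.602176634e-19 J.)
First convert: E = 0.750 eV = 1.2016e-19 J.
The photon relation is f = E/h, giving f = 1.813e14 Hz.
Converting to THz: f = 181.3 THz ≈ 181 THz.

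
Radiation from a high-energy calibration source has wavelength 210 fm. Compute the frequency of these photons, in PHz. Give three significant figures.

First convert: λ = 210 fm = 2.1e-13 m.
Since f = c/λ for a photon, f = 1.428e21 Hz.
Converting to PHz: f = 1.428e6 PHz ≈ 1.43e6 PHz.

1.43e6 PHz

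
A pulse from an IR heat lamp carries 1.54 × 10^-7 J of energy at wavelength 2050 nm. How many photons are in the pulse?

1.59 × 10^12 photons

Per-photon energy: E = 9.690 × 10^-20 J (from wavelength = 2050 nm).
N = E_total / E_photon = 1.54 × 10^-7 J / 9.690 × 10^-20 J = 1.59 × 10^12.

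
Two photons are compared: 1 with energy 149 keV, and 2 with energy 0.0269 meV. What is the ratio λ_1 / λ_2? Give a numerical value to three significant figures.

1.81e-10

λ_1 = 8.321e-12 m (from energy = 149 keV, via λ = hc/E).
λ_2 = 0.04609 m (from energy = 0.0269 meV, via λ = hc/E).
Ratio = 8.321e-12 / 0.04609 = 1.81e-10.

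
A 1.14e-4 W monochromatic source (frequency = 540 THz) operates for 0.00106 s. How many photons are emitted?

3.38e11 photons

Total energy: E_total = P·t = 1.14e-4 × 0.00106 = 1.208e-7 J.
Per-photon energy: E = 3.578e-19 J.
N = E_total / E_photon = 3.38e11.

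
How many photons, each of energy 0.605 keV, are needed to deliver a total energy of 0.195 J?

2.01e15 photons

Per-photon energy: E = 9.693e-17 J (from energy = 0.605 keV).
N = E_total / E_photon = 0.195 J / 9.693e-17 J = 2.01e15.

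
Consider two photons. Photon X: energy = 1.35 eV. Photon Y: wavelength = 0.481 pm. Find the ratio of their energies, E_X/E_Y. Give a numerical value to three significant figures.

E_X = 2.163·10^-19 J (from energy = 1.35 eV, via E given directly).
E_Y = 4.130·10^-13 J (from wavelength = 0.481 pm, via E = hc/λ).
Ratio = 2.163·10^-19 / 4.130·10^-13 = 5.24·10^-7.

5.24·10^-7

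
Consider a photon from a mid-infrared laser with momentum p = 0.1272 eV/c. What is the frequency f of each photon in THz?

30.8 THz

Take h = 6.62607015e-34 J·s, c = 2.99792458e8 m/s, 1 eV = 1.602176634e-19 J.
In SI units: p = 0.1272 eV/c = 6.7979e-29 kg·m/s.
The photon relation is f = pc/h, giving f = 3.076e13 Hz.
Converting to THz: f = 30.76 THz ≈ 30.8 THz.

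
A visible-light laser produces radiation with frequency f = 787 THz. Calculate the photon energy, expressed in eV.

Convert to SI: f = 787 THz = 7.87e14 Hz.
For a photon E = hf, so E = 5.215e-19 J.
Converting to eV: E = 3.255 eV ≈ 3.25 eV.

3.25 eV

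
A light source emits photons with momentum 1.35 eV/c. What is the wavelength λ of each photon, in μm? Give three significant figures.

0.918 μm

First convert: p = 1.35 eV/c = 7.2148 × 10^-28 kg·m/s.
For a photon λ = h/p, so λ = 9.184 × 10^-7 m.
Converting to μm: λ = 0.9184 μm ≈ 0.918 μm.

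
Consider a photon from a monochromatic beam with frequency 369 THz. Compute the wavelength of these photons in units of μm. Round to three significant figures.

First convert: f = 369 THz = 3.69·10^14 Hz.
Since λ = c/f for a photon, λ = 8.124·10^-7 m.
Converting to μm: λ = 0.8124 μm ≈ 0.812 μm.

0.812 μm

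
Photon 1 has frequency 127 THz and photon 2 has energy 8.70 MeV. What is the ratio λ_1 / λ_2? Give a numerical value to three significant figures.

1.66·10^7

λ_1 = 2.361·10^-6 m (from frequency = 127 THz, via λ = c/f).
λ_2 = 1.425·10^-13 m (from energy = 8.70 MeV, via λ = hc/E).
Ratio = 2.361·10^-6 / 1.425·10^-13 = 1.66·10^7.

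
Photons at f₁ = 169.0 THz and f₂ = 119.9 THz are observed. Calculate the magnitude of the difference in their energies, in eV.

Using E = hf: E₁ = 1.1198e-19 J, E₂ = 7.9447e-20 J.
|ΔE| = |1.1198e-19 − 7.9447e-20| = 3.25e-20 J = 0.203 eV.

0.203 eV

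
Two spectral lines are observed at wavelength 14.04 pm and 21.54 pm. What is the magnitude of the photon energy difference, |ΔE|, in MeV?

0.0307 MeV

Using E = hc/λ: E₁ = 1.4148e-14 J, E₂ = 9.2221e-15 J.
|ΔE| = |1.4148e-14 − 9.2221e-15| = 4.93e-15 J = 0.0307 MeV.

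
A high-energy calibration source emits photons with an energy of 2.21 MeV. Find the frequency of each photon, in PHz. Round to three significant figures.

5.34 × 10^5 PHz

First convert: E = 2.21 MeV = 3.5408 × 10^-13 J.
The photon relation is f = E/h, giving f = 5.344 × 10^20 Hz.
Converting to PHz: f = 534400 PHz ≈ 5.34 × 10^5 PHz.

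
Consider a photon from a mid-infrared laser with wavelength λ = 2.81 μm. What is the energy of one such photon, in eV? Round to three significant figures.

First convert: λ = 2.81 μm = 2.81 × 10^-6 m.
The photon relation is E = hc/λ, giving E = 7.069 × 10^-20 J.
Converting to eV: E = 0.4412 eV ≈ 0.441 eV.

0.441 eV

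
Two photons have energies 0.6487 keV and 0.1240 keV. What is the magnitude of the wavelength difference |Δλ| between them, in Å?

Using λ = hc/E: λ₁ = 1.9113 × 10^-9 m, λ₂ = 9.9987 × 10^-9 m.
|Δλ| = |1.9113 × 10^-9 − 9.9987 × 10^-9| = 8.09 × 10^-9 m = 80.9 Å.

80.9 Å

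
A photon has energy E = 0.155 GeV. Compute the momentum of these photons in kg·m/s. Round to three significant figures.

First convert: E = 0.155 GeV = 2.4834e-11 J.
Since p = E/c for a photon, p = 8.284e-20 kg·m/s.
So p ≈ 8.28e-20 kg·m/s.

8.28e-20 kg·m/s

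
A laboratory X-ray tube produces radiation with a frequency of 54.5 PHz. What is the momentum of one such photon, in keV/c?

Take h = 6.62607015e-34 J·s, c = 2.99792458e8 m/s, 1 eV = 1.602176634e-19 J.
In SI units: f = 54.5 PHz = 5.45e16 Hz.
For a photon p = hf/c, so p = 1.205e-25 kg·m/s.
Converting to keV/c: p = 0.2254 keV/c ≈ 0.225 keV/c.

0.225 keV/c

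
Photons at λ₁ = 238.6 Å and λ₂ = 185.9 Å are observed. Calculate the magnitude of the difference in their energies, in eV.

Using E = hc/λ: E₁ = 8.3254e-18 J, E₂ = 1.0686e-17 J.
|ΔE| = |8.3254e-18 − 1.0686e-17| = 2.36e-18 J = 14.7 eV.

14.7 eV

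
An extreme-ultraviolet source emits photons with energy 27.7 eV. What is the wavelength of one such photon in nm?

44.8 nm

Use h = 6.62607015·10^-34 J·s, c = 2.99792458·10^8 m/s, 1 eV = 1.602176634·10^-19 J.
In SI units: E = 27.7 eV = 4.4380·10^-18 J.
For a photon λ = hc/E, so λ = 4.476·10^-8 m.
Converting to nm: λ = 44.76 nm ≈ 44.8 nm.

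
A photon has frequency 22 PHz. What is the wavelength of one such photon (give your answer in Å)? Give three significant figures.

Take c = 2.99792458 × 10^8 m/s.
First convert: f = 22 PHz = 2.2 × 10^16 Hz.
For a photon λ = c/f, so λ = 1.363 × 10^-8 m.
Converting to Å: λ = 136.3 Å ≈ 136 Å.

136 Å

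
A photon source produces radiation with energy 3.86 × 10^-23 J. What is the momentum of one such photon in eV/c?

2.41 × 10^-4 eV/c

Since p = E/c for a photon, p = 1.288 × 10^-31 kg·m/s.
Converting to eV/c: p = 2.409 × 10^-4 eV/c ≈ 2.41 × 10^-4 eV/c.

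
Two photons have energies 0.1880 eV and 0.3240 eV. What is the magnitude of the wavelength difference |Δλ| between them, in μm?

Using λ = hc/E: λ₁ = 6.5949 × 10^-6 m, λ₂ = 3.8267 × 10^-6 m.
|Δλ| = |6.5949 × 10^-6 − 3.8267 × 10^-6| = 2.77 × 10^-6 m = 2.77 μm.

2.77 μm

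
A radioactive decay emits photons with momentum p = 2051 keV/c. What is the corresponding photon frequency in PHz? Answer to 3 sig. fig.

(h = 6.62607015·10^-34 J·s, c = 2.99792458·10^8 m/s, 1 eV = 1.602176634·10^-19 J.)
First convert: p = 2051 keV/c = 1.0961·10^-21 kg·m/s.
For a photon f = pc/h, so f = 4.959·10^20 Hz.
Converting to PHz: f = 495900 PHz ≈ 4.96·10^5 PHz.

4.96·10^5 PHz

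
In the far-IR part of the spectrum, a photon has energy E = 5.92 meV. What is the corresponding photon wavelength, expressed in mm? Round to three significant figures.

0.209 mm

(h = 6.62607015 × 10^-34 J·s, c = 2.99792458 × 10^8 m/s, 1 eV = 1.602176634 × 10^-19 J.)
In SI units: E = 5.92 meV = 9.4849 × 10^-22 J.
Apply λ = hc/E: λ = 2.094 × 10^-4 m.
Converting to mm: λ = 0.2094 mm ≈ 0.209 mm.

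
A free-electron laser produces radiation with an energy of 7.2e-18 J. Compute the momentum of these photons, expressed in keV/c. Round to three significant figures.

Use c = 2.99792458e8 m/s, 1 eV = 1.602176634e-19 J.
Since p = E/c for a photon, p = 2.402e-26 kg·m/s.
Converting to keV/c: p = 0.04494 keV/c ≈ 0.0449 keV/c.

0.0449 keV/c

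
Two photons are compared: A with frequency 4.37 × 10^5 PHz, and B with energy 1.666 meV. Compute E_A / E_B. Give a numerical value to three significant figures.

1.08 × 10^9

E_A = 2.896 × 10^-13 J (from frequency = 4.37 × 10^5 PHz, via E = hf).
E_B = 2.669 × 10^-22 J (from energy = 1.666 meV, via E given directly).
Ratio = 2.896 × 10^-13 / 2.669 × 10^-22 = 1.08 × 10^9.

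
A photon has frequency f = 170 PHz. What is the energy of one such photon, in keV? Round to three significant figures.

0.703 keV

(h = 6.62607015e-34 J·s, 1 eV = 1.602176634e-19 J.)
First convert: f = 170 PHz = 1.7e17 Hz.
Apply E = hf: E = 1.126e-16 J.
Converting to keV: E = 0.7031 keV ≈ 0.703 keV.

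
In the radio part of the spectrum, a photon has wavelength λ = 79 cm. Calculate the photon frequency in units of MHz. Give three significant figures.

379 MHz

Use c = 2.99792458e8 m/s.
In SI units: λ = 79 cm = 0.79 m.
Since f = c/λ for a photon, f = 3.795e8 Hz.
Converting to MHz: f = 379.5 MHz ≈ 379 MHz.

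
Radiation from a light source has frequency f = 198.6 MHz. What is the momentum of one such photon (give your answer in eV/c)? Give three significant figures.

8.21e-7 eV/c

Take h = 6.62607015e-34 J·s, c = 2.99792458e8 m/s, 1 eV = 1.602176634e-19 J.
Convert to SI: f = 198.6 MHz = 1.986e8 Hz.
Since p = hf/c for a photon, p = 4.389e-34 kg·m/s.
Converting to eV/c: p = 8.213e-7 eV/c ≈ 8.21e-7 eV/c.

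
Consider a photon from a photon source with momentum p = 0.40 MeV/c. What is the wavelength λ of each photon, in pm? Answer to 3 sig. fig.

First convert: p = 0.40 MeV/c = 2.1377e-22 kg·m/s.
The photon relation is λ = h/p, giving λ = 3.100e-12 m.
Converting to pm: λ = 3.100 pm ≈ 3.10 pm.

3.10 pm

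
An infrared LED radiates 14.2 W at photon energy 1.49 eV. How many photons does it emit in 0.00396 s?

Total energy: E_total = P·t = 14.2 × 0.00396 = 0.05623 J.
Per-photon energy: E = 2.387 × 10^-19 J.
N = E_total / E_photon = 2.36 × 10^17.

2.36 × 10^17 photons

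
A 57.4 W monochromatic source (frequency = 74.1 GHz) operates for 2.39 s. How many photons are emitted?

2.79e24 photons

Total energy: E_total = P·t = 57.4 × 2.39 = 137.2 J.
Per-photon energy: E = 4.910e-23 J.
N = E_total / E_photon = 2.79e24.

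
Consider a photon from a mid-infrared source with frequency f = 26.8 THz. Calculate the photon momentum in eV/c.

Convert to SI: f = 26.8 THz = 2.68 × 10^13 Hz.
Since p = hf/c for a photon, p = 5.923 × 10^-29 kg·m/s.
Converting to eV/c: p = 0.1108 eV/c ≈ 0.111 eV/c.

0.111 eV/c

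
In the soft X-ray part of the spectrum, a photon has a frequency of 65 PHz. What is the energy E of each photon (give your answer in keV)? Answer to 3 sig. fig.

Take h = 6.62607015 × 10^-34 J·s, 1 eV = 1.602176634 × 10^-19 J.
In SI units: f = 65 PHz = 6.5 × 10^16 Hz.
For a photon E = hf, so E = 4.307 × 10^-17 J.
Converting to keV: E = 0.2688 keV ≈ 0.269 keV.

0.269 keV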